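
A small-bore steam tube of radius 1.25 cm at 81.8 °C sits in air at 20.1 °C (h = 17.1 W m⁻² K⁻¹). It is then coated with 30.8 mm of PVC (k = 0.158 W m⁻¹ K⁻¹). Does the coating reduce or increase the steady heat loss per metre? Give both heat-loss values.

Critical radius for a cylinder: r_cr = k/h = 0.00924 m = 0.924 cm.
Outer radius after coating: r₂ = 0.0125 + 0.0308 = 0.0433 m.
Since r₁ ≥ r_cr, any added insulation reduces the heat loss.
Bare: R = 1/(2πr₁h) = 0.7446 m·K/W; Q = 61.7/0.7446 = 82.9 W/m.
Coated: R = R_cond + R_conv = 1.466 m·K/W; Q = 61.7/1.466 = 42.1 W/m.

reduces: 82.9 → 42.1 W/m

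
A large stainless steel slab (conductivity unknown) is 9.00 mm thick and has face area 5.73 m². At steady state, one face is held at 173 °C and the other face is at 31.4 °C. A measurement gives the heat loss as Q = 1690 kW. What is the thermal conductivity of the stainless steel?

ΣR = ΔT/Q = |173 − 31.4|/1.69×10^6 = 8.379×10^-5 K/W
L/(kA) = 8.379×10^-5 ⇒ k = 0.00900/(8.379×10^-5·5.73) = 18.7 W/m·K

k = 18.7 W/m·K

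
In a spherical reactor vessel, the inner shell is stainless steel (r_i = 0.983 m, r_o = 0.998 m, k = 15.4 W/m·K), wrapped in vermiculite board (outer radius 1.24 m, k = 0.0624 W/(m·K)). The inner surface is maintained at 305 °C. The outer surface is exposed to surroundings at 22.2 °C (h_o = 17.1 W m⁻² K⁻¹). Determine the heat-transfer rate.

Q = 1120 W

Resistance network (inner→outer):
  R_stainless steel = (1/0.983 − 1/0.998)/(4πk) = 0.01529/(4π·15.4) = 7.901×10^-5 K/W
  R_vermiculite board = (1/0.998 − 1/1.24)/(4πk) = 0.1956/(4π·0.0624) = 0.2494 K/W
  R_conv,out = 1/(4πr²h) = 1/(4π·1.24²·17.1) = 0.003027 K/W
ΣR = 7.901×10^-5 + 0.2494 + 0.003027 = 0.2525 K/W
Q = ΔT/ΣR = (305 °C − 22.2 °C)/0.2525 = 1120 W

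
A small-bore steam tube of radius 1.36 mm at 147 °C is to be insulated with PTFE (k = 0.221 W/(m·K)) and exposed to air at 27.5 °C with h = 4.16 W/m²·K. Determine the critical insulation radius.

For a cylinder, r_cr = k_ins/h = 0.221/4.16 = 0.0531 m = 5.31 cm

r_cr = 5.31 cm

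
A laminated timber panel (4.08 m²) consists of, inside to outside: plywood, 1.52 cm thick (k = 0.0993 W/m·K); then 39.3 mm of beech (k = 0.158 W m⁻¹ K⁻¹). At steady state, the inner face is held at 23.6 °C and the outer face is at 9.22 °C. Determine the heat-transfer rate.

Resistance network (inner→outer):
  R_plywood = L/(kA) = 0.0152/(0.0993·4.08) = 0.03752 K/W
  R_beech = L/(kA) = 0.0393/(0.158·4.08) = 0.06096 K/W
ΣR = 0.03752 + 0.06096 = 0.09848 K/W
Q = ΔT/ΣR = (23.6 °C − 9.22 °C)/0.09848 = 146 W

Q = 146 W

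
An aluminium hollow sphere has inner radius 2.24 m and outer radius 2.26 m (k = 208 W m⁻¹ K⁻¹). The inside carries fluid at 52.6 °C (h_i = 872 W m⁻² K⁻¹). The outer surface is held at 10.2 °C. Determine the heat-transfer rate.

Q = 2.15×10^6 W

Series thermal resistances, inner to outer:
  R_conv,in = 1/(4πr²h) = 1/(4π·2.24²·872) = 1.819×10^-5 K/W
  R_aluminium = (1/2.24 − 1/2.26)/(4πk) = 0.003951/(4π·208) = 1.511×10^-6 K/W
ΣR = 1.819×10^-5 + 1.511×10^-6 = 1.970×10^-5 K/W
Q = ΔT/ΣR = (52.6 °C − 10.2 °C)/1.970×10^-5 = 2.15×10^6 W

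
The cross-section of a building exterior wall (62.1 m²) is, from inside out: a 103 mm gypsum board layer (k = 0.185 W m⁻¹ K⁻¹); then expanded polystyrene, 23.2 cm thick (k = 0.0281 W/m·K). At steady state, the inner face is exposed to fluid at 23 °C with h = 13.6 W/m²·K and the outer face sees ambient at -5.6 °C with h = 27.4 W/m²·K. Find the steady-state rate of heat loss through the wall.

Series thermal resistances, inner to outer:
  R_conv,in = 1/(hA) = 1/(13.6·62.1) = 0.001184 K/W
  R_gypsum board = L/(kA) = 0.103/(0.185·62.1) = 0.008965 K/W
  R_expanded polystyrene = L/(kA) = 0.232/(0.0281·62.1) = 0.1330 K/W
  R_conv,out = 1/(hA) = 1/(27.4·62.1) = 5.877×10^-4 K/W
ΣR = 0.001184 + 0.008965 + 0.1330 + 5.877×10^-4 = 0.1437 K/W
Q = ΔT/ΣR = (23 °C − -5.6 °C)/0.1437 = 199 W

Q = 199 W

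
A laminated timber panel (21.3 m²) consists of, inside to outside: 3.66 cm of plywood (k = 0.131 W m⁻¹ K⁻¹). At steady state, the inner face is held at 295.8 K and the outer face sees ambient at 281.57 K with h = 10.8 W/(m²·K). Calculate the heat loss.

Q = 815 W

Treat each layer as a resistance in series:
  R_plywood = L/(kA) = 0.0366/(0.131·21.3) = 0.01312 K/W
  R_conv,out = 1/(hA) = 1/(10.8·21.3) = 0.004347 K/W
ΣR = 0.01312 + 0.004347 = 0.01747 K/W
Q = ΔT/ΣR = (295.8 K − 281.57 K)/0.01747 = 815 W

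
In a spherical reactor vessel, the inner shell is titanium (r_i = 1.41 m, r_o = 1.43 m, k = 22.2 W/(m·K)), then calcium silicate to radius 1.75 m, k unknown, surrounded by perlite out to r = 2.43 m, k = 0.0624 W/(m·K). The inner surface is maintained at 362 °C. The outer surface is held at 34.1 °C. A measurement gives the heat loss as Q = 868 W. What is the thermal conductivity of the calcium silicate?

ΣR = ΔT/Q = |362 − 34.1|/868 = 0.3778 K/W
Known resistances:
  R_titanium = (1/1.41 − 1/1.43)/(4πk) = 0.009919/(4π·22.2) = 3.556×10^-5 K/W
  R_perlite = (1/1.75 − 1/2.43)/(4πk) = 0.1599/(4π·0.0624) = 0.2039 K/W
R_calcium silicate = ΣR − ΣR_known = 0.3778 − 0.2039 = 0.1739 K/W
(1/r₁−1/r₂)/(4πk) = 0.1739 ⇒ k = 0.1279/(4π·0.1739) = 0.0585 W/m·K

k = 0.0585 W/m·K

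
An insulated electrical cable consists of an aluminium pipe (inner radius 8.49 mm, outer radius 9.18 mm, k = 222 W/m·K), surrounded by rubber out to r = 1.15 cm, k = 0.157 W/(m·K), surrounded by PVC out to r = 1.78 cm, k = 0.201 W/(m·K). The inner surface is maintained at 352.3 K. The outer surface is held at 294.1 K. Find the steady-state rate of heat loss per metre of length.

Q' = 101 W/m

Treat each layer as a resistance in series:
  R'_aluminium = ln(0.00918/0.00849)/(2πk) = 0.07814/(2π·222) = 5.602×10^-5 m·K/W
  R'_rubber = ln(0.0115/0.00918)/(2πk) = 0.2253/(2π·0.157) = 0.2284 m·K/W
  R'_PVC = ln(0.0178/0.0115)/(2πk) = 0.4369/(2π·0.201) = 0.3459 m·K/W
ΣR = 5.602×10^-5 + 0.2284 + 0.3459 = 0.5744 m·K/W
Q' = ΔT/ΣR = (352.3 K − 294.1 K)/0.5744 = 101 W/m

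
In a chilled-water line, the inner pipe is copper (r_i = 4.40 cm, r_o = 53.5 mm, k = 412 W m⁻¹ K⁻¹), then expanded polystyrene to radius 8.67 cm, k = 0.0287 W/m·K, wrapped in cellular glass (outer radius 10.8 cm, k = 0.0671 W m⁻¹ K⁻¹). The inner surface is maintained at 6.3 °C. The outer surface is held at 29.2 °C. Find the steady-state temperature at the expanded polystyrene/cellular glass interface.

T = 25.5 °C

Treat each layer as a resistance in series:
  R'_copper = ln(0.0535/0.0440)/(2πk) = 0.1955/(2π·412) = 7.552×10^-5 m·K/W
  R'_expanded polystyrene = ln(0.0867/0.0535)/(2πk) = 0.4828/(2π·0.0287) = 2.677 m·K/W
  R'_cellular glass = ln(0.108/0.0867)/(2πk) = 0.2197/(2π·0.0671) = 0.5211 m·K/W
ΣR = 7.552×10^-5 + 2.677 + 0.5211 = 3.198 m·K/W
Q' = ΔT/ΣR = (6.3 °C − 29.2 °C)/3.198 = -7.161 W/m
From the inner boundary to the expanded polystyrene/cellular glass interface, ΣR_partial = 2.677 m·K/W.
T_interface = T_in − Q'·ΣR_partial = 6.3 °C − (-7.161)(2.677) = 25.5 °C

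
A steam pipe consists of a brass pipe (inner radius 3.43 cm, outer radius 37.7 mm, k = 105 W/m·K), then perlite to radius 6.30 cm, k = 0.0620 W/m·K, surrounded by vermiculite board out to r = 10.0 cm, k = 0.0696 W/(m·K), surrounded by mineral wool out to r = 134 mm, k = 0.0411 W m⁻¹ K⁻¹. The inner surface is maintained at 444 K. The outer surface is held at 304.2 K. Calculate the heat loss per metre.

Q' = 39.9 W/m

Series thermal resistances, inner to outer:
  R'_brass = ln(0.0377/0.0343)/(2πk) = 0.09451/(2π·105) = 1.433×10^-4 m·K/W
  R'_perlite = ln(0.0630/0.0377)/(2πk) = 0.5135/(2π·0.0620) = 1.318 m·K/W
  R'_vermiculite board = ln(0.100/0.0630)/(2πk) = 0.4620/(2π·0.0696) = 1.057 m·K/W
  R'_mineral wool = ln(0.134/0.100)/(2πk) = 0.2927/(2π·0.0411) = 1.133 m·K/W
ΣR = 1.433×10^-4 + 1.318 + 1.057 + 1.133 = 3.508 m·K/W
Q' = ΔT/ΣR = (444 K − 304.2 K)/3.508 = 39.9 W/m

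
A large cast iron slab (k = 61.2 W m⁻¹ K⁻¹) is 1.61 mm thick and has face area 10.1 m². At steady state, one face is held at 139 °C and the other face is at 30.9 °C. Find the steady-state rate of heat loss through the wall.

Q = kA·ΔT/L = 61.2 × 10.1 × |139 °C − 30.9 °C| / 0.00161 = 4.15×10^7 W

Q = 41500 kW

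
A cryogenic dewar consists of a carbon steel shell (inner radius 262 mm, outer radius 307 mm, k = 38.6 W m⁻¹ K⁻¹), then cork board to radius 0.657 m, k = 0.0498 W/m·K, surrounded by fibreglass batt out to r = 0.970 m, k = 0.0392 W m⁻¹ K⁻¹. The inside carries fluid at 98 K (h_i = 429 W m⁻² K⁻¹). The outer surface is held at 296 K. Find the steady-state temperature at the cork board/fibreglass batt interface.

T = 243.7 K

Series thermal resistances, inner to outer:
  R_conv,in = 1/(4πr²h) = 1/(4π·0.262²·429) = 0.002702 K/W
  R_carbon steel = (1/0.262 − 1/0.307)/(4πk) = 0.5595/(4π·38.6) = 0.001153 K/W
  R_cork board = (1/0.307 − 1/0.657)/(4πk) = 1.735/(4π·0.0498) = 2.773 K/W
  R_fibreglass batt = (1/0.657 − 1/0.970)/(4πk) = 0.4911/(4π·0.0392) = 0.9970 K/W
ΣR = 0.002702 + 0.001153 + 2.773 + 0.9970 = 3.774 K/W
Q = ΔT/ΣR = (98 K − 296 K)/3.774 = -52.46 W
From the inner boundary to the cork board/fibreglass batt interface, ΣR_partial = 2.777 K/W.
T_interface = T_in − Q·ΣR_partial = 98 K − (-52.46)(2.777) = 243.7 K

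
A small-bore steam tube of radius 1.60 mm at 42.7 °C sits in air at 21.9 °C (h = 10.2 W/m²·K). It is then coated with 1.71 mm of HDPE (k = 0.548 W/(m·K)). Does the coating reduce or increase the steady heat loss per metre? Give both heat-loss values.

increases: 2.13 → 4.22 W/m

Critical radius for a cylinder: r_cr = k/h = 0.0537 m = 5.37 cm.
Outer radius after coating: r₂ = 0.00160 + 0.00171 = 0.00331 m.
Since r₁ < r_cr and r₂ ≤ r_cr, the coating moves toward the maximum at r_cr — heat loss rises.
Bare: R = 1/(2πr₁h) = 9.752 m·K/W; Q = 20.8/9.752 = 2.13 W/m.
Coated: R = R_cond + R_conv = 4.925 m·K/W; Q = 20.8/4.925 = 4.22 W/m.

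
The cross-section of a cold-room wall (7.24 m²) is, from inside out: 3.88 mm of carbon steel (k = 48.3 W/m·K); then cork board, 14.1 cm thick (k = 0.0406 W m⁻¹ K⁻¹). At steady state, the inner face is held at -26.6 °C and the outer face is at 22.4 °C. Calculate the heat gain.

Resistance network (inner→outer):
  R_carbon steel = L/(kA) = 0.00388/(48.3·7.24) = 1.110×10^-5 K/W
  R_cork board = L/(kA) = 0.141/(0.0406·7.24) = 0.4797 K/W
ΣR = 1.110×10^-5 + 0.4797 = 0.4797 K/W
Q = ΔT/ΣR = (-26.6 °C − 22.4 °C)/0.4797 = -102 W
(Negative Q ⇒ heat flows inward; heat gain = 102 W.)

Q = 102 W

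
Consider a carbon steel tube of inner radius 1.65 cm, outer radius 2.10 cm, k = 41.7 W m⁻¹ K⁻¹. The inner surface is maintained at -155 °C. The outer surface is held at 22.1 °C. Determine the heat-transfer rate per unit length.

Q' = 2πk·ΔT/ln(r₂/r₁) = 2π × 41.7 × 177.1 / ln(0.0210/0.0165) = 1.92×10^5 W/m

Q' = 192 kW/m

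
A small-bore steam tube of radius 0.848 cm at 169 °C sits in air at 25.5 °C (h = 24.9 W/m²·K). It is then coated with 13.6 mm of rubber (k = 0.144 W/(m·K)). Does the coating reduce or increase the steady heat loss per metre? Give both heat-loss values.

reduces: 190 → 107 W/m

Critical radius for a cylinder: r_cr = k/h = 0.00578 m = 0.578 cm.
Outer radius after coating: r₂ = 0.00848 + 0.0136 = 0.02208 m.
Since r₁ ≥ r_cr, any added insulation reduces the heat loss.
Bare: R = 1/(2πr₁h) = 0.7537 m·K/W; Q = 143.5/0.7537 = 190 W/m.
Coated: R = R_cond + R_conv = 1.347 m·K/W; Q = 143.5/1.347 = 107 W/m.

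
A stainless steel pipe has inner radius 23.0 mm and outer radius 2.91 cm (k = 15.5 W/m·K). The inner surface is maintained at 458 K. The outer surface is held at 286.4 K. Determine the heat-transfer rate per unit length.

Q' = 2πk·ΔT/ln(r₂/r₁) = 2π × 15.5 × 171.6 / ln(0.0291/0.0230) = 71000 W/m

Q' = 71000 W/m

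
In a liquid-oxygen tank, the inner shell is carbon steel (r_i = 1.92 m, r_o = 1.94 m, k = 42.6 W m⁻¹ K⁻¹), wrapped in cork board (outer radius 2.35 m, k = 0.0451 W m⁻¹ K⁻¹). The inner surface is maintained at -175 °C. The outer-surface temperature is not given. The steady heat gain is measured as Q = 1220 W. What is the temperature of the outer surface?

T_out = 18.6 °C

Series resistances:
  R_carbon steel = (1/1.92 − 1/1.94)/(4πk) = 0.005369/(4π·42.6) = 1.003×10^-5 K/W
  R_cork board = (1/1.94 − 1/2.35)/(4πk) = 0.08993/(4π·0.0451) = 0.1587 K/W
ΣR = 0.1587 K/W
ΔT = Q·ΣR = 1220 × 0.1587 = 193.6 K
Heat flows inward, so T_out = T_in + ΔT = -175 + 193.6 = 18.6 °C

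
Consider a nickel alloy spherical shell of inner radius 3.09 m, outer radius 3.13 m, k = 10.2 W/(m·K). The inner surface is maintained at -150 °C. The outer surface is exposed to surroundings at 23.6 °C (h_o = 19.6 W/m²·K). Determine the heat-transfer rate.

Resistance network (inner→outer):
  R_nickel alloy = (1/3.09 − 1/3.13)/(4πk) = 0.004136/(4π·10.2) = 3.227×10^-5 K/W
  R_conv,out = 1/(4πr²h) = 1/(4π·3.13²·19.6) = 4.144×10^-4 K/W
ΣR = 3.227×10^-5 + 4.144×10^-4 = 4.467×10^-4 K/W
Q = ΔT/ΣR = (-150 °C − 23.6 °C)/4.467×10^-4 = -3.89×10^5 W
(Negative Q ⇒ heat flows inward; heat gain = 3.89×10^5 W.)

Q = 389 kW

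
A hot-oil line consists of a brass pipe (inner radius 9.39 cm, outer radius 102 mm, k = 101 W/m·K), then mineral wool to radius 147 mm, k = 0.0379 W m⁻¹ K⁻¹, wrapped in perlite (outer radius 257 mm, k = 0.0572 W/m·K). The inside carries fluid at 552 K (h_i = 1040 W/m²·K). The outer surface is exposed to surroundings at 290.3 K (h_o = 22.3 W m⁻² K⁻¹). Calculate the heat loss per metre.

Series thermal resistances, inner to outer:
  R'_conv,in = 1/(2πr h) = 1/(2π·0.0939·1040) = 0.001630 m·K/W
  R'_brass = ln(0.102/0.0939)/(2πk) = 0.08274/(2π·101) = 1.304×10^-4 m·K/W
  R'_mineral wool = ln(0.147/0.102)/(2πk) = 0.3655/(2π·0.0379) = 1.535 m·K/W
  R'_perlite = ln(0.257/0.147)/(2πk) = 0.5586/(2π·0.0572) = 1.554 m·K/W
  R'_conv,out = 1/(2πr h) = 1/(2π·0.257·22.3) = 0.02777 m·K/W
ΣR = 0.001630 + 1.304×10^-4 + 1.535 + 1.554 + 0.02777 = 3.119 m·K/W
Q' = ΔT/ΣR = (552 K − 290.3 K)/3.119 = 83.9 W/m

Q' = 83.9 W/m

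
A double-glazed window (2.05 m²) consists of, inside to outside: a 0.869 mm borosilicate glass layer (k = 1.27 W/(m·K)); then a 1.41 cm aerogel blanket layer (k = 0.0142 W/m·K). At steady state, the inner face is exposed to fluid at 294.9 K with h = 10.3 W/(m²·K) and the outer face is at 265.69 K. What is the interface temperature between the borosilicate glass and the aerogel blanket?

Series thermal resistances, inner to outer:
  R_conv,in = 1/(hA) = 1/(10.3·2.05) = 0.04736 K/W
  R_borosilicate glass = L/(kA) = 8.69×10^-4/(1.27·2.05) = 3.338×10^-4 K/W
  R_aerogel blanket = L/(kA) = 0.0141/(0.0142·2.05) = 0.4844 K/W
ΣR = 0.04736 + 3.338×10^-4 + 0.4844 = 0.5321 K/W
Q = ΔT/ΣR = (294.9 K − 265.69 K)/0.5321 = 54.90 W
From the inner boundary to the borosilicate glass/aerogel blanket interface, ΣR_partial = 0.04769 K/W.
T_interface = T_in − Q·ΣR_partial = 294.9 K − (54.90)(0.04769) = 292.3 K

T = 292.3 K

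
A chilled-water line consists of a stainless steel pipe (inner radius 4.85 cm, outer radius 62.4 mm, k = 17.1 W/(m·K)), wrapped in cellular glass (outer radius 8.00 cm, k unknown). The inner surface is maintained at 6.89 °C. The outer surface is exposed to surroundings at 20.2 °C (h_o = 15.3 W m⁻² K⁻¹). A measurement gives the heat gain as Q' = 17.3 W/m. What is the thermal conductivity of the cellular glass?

ΣR = ΔT/Q' = |6.89 − 20.2|/17.3 = 0.7694 m·K/W
Known resistances:
  R'_stainless steel = ln(0.0624/0.0485)/(2πk) = 0.2520/(2π·17.1) = 0.002345 m·K/W
  R'_conv,out = 1/(2πr h) = 1/(2π·0.0800·15.3) = 0.1300 m·K/W
R_cellular glass = ΣR − ΣR_known = 0.7694 − 0.1323 = 0.6371 m·K/W
ln(r₂/r₁)/(2πk) = 0.6371 ⇒ k = 0.2485/(2π·0.6371) = 0.0621 W/m·K

k = 0.0621 W/m·K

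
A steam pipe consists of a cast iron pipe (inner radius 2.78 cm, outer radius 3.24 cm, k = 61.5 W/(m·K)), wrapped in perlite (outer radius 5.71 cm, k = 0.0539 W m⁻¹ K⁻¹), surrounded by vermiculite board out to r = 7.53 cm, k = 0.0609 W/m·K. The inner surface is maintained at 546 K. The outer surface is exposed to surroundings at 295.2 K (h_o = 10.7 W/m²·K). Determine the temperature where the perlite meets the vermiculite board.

T = 384 K

Resistance network (inner→outer):
  R'_cast iron = ln(0.0324/0.0278)/(2πk) = 0.1531/(2π·61.5) = 3.963×10^-4 m·K/W
  R'_perlite = ln(0.0571/0.0324)/(2πk) = 0.5666/(2π·0.0539) = 1.673 m·K/W
  R'_vermiculite board = ln(0.0753/0.0571)/(2πk) = 0.2767/(2π·0.0609) = 0.7231 m·K/W
  R'_conv,out = 1/(2πr h) = 1/(2π·0.0753·10.7) = 0.1975 m·K/W
ΣR = 3.963×10^-4 + 1.673 + 0.7231 + 0.1975 = 2.594 m·K/W
Q' = ΔT/ΣR = (546 K − 295.2 K)/2.594 = 96.68 W/m
From the inner boundary to the perlite/vermiculite board interface, ΣR_partial = 1.673 m·K/W.
T_interface = T_in − Q'·ΣR_partial = 546 K − (96.68)(1.673) = 384 K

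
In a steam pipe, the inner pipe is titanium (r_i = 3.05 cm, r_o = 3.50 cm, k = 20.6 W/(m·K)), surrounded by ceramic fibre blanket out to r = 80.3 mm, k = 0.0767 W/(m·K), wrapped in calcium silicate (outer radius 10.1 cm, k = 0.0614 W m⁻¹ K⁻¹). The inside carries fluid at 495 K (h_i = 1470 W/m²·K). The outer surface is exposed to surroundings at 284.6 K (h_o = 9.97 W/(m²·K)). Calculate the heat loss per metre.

Series thermal resistances, inner to outer:
  R'_conv,in = 1/(2πr h) = 1/(2π·0.0305·1470) = 0.003550 m·K/W
  R'_titanium = ln(0.0350/0.0305)/(2πk) = 0.1376/(2π·20.6) = 0.001063 m·K/W
  R'_ceramic fibre blanket = ln(0.0803/0.0350)/(2πk) = 0.8304/(2π·0.0767) = 1.723 m·K/W
  R'_calcium silicate = ln(0.101/0.0803)/(2πk) = 0.2294/(2π·0.0614) = 0.5945 m·K/W
  R'_conv,out = 1/(2πr h) = 1/(2π·0.101·9.97) = 0.1581 m·K/W
ΣR = 0.003550 + 0.001063 + 1.723 + 0.5945 + 0.1581 = 2.480 m·K/W
Q' = ΔT/ΣR = (495 K − 284.6 K)/2.480 = 84.8 W/m

Q' = 84.8 W/m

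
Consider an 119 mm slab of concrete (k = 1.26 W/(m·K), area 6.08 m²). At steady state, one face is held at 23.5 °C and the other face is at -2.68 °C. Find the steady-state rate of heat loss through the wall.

Q = kA·ΔT/L = 1.26 × 6.08 × |23.5 °C − -2.68 °C| / 0.119 = 1690 W

Q = 1690 W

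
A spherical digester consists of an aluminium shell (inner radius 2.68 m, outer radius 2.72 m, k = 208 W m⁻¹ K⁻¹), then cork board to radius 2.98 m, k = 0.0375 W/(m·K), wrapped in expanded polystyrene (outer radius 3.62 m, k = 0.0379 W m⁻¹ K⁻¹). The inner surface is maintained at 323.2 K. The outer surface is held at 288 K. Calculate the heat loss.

Treat each layer as a resistance in series:
  R_aluminium = (1/2.68 − 1/2.72)/(4πk) = 0.005487/(4π·208) = 2.099×10^-6 K/W
  R_cork board = (1/2.72 − 1/2.98)/(4πk) = 0.03208/(4π·0.0375) = 0.06807 K/W
  R_expanded polystyrene = (1/2.98 − 1/3.62)/(4πk) = 0.05933/(4π·0.0379) = 0.1246 K/W
ΣR = 2.099×10^-6 + 0.06807 + 0.1246 = 0.1927 K/W
Q = ΔT/ΣR = (323.2 K − 288 K)/0.1927 = 183 W

Q = 183 W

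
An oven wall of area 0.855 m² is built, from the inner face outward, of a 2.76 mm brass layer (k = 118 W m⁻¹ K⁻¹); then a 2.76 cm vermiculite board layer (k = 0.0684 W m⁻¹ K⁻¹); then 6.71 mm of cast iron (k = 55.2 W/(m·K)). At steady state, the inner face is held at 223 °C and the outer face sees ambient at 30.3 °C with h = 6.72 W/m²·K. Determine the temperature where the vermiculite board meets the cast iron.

Treat each layer as a resistance in series:
  R_brass = L/(kA) = 0.00276/(118·0.855) = 2.736×10^-5 K/W
  R_vermiculite board = L/(kA) = 0.0276/(0.0684·0.855) = 0.4719 K/W
  R_cast iron = L/(kA) = 0.00671/(55.2·0.855) = 1.422×10^-4 K/W
  R_conv,out = 1/(hA) = 1/(6.72·0.855) = 0.1740 K/W
ΣR = 2.736×10^-5 + 0.4719 + 1.422×10^-4 + 0.1740 = 0.6461 K/W
Q = ΔT/ΣR = (223 °C − 30.3 °C)/0.6461 = 298.3 W
From the inner boundary to the vermiculite board/cast iron interface, ΣR_partial = 0.4719 K/W.
T_interface = T_in − Q·ΣR_partial = 223 °C − (298.3)(0.4719) = 82.2 °C

T = 82.2 °C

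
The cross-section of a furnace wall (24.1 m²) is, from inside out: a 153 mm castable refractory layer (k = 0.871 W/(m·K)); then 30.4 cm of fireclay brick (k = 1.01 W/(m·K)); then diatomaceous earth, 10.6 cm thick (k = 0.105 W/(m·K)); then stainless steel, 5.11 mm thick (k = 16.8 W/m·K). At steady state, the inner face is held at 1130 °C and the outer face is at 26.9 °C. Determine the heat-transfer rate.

Resistance network (inner→outer):
  R_castable refractory = L/(kA) = 0.153/(0.871·24.1) = 0.007289 K/W
  R_fireclay brick = L/(kA) = 0.304/(1.01·24.1) = 0.01249 K/W
  R_diatomaceous earth = L/(kA) = 0.106/(0.105·24.1) = 0.04189 K/W
  R_stainless steel = L/(kA) = 0.00511/(16.8·24.1) = 1.262×10^-5 K/W
ΣR = 0.007289 + 0.01249 + 0.04189 + 1.262×10^-5 = 0.06168 K/W
Q = ΔT/ΣR = (1130 °C − 26.9 °C)/0.06168 = 17900 W

Q = 17.9 kW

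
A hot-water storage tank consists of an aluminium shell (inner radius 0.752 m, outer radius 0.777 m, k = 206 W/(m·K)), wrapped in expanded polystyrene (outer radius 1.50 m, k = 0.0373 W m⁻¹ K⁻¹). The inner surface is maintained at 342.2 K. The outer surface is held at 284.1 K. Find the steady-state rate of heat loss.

Q = 43.9 W

Treat each layer as a resistance in series:
  R_aluminium = (1/0.752 − 1/0.777)/(4πk) = 0.04279/(4π·206) = 1.653×10^-5 K/W
  R_expanded polystyrene = (1/0.777 − 1/1.50)/(4πk) = 0.6203/(4π·0.0373) = 1.323 K/W
ΣR = 1.653×10^-5 + 1.323 = 1.323 K/W
Q = ΔT/ΣR = (342.2 K − 284.1 K)/1.323 = 43.9 W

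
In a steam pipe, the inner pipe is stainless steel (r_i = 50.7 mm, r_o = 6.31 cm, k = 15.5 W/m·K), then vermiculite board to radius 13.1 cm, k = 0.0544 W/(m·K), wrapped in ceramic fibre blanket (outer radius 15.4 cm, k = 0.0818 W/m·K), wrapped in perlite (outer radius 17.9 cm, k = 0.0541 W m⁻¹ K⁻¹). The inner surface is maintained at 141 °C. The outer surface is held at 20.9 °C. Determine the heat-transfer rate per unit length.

Series thermal resistances, inner to outer:
  R'_stainless steel = ln(0.0631/0.0507)/(2πk) = 0.2188/(2π·15.5) = 0.002247 m·K/W
  R'_vermiculite board = ln(0.131/0.0631)/(2πk) = 0.7305/(2π·0.0544) = 2.137 m·K/W
  R'_ceramic fibre blanket = ln(0.154/0.131)/(2πk) = 0.1618/(2π·0.0818) = 0.3147 m·K/W
  R'_perlite = ln(0.179/0.154)/(2πk) = 0.1504/(2π·0.0541) = 0.4426 m·K/W
ΣR = 0.002247 + 2.137 + 0.3147 + 0.4426 = 2.897 m·K/W
Q' = ΔT/ΣR = (141 °C − 20.9 °C)/2.897 = 41.5 W/m

Q' = 41.5 W/m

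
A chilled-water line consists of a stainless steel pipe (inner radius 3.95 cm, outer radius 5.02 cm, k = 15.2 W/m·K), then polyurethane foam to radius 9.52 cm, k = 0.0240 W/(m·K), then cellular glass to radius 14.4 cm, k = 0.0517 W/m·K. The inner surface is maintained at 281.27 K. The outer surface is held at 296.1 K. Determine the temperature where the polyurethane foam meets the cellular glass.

T = 292.7 K

Resistance network (inner→outer):
  R'_stainless steel = ln(0.0502/0.0395)/(2πk) = 0.2397/(2π·15.2) = 0.002510 m·K/W
  R'_polyurethane foam = ln(0.0952/0.0502)/(2πk) = 0.6400/(2π·0.0240) = 4.244 m·K/W
  R'_cellular glass = ln(0.144/0.0952)/(2πk) = 0.4138/(2π·0.0517) = 1.274 m·K/W
ΣR = 0.002510 + 4.244 + 1.274 = 5.521 m·K/W
Q' = ΔT/ΣR = (281.27 K − 296.1 K)/5.521 = -2.686 W/m
From the inner boundary to the polyurethane foam/cellular glass interface, ΣR_partial = 4.247 m·K/W.
T_interface = T_in − Q'·ΣR_partial = 281.27 K − (-2.686)(4.247) = 292.7 K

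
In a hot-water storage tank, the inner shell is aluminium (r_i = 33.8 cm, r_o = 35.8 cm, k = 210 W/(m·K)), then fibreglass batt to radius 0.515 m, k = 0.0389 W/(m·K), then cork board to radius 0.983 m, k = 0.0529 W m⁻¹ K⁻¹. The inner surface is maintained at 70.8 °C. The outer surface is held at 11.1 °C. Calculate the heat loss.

Resistance network (inner→outer):
  R_aluminium = (1/0.338 − 1/0.358)/(4πk) = 0.1653/(4π·210) = 6.263×10^-5 K/W
  R_fibreglass batt = (1/0.358 − 1/0.515)/(4πk) = 0.8515/(4π·0.0389) = 1.742 K/W
  R_cork board = (1/0.515 − 1/0.983)/(4πk) = 0.9245/(4π·0.0529) = 1.391 K/W
ΣR = 6.263×10^-5 + 1.742 + 1.391 = 3.133 K/W
Q = ΔT/ΣR = (70.8 °C − 11.1 °C)/3.133 = 19.1 W

Q = 19.1 W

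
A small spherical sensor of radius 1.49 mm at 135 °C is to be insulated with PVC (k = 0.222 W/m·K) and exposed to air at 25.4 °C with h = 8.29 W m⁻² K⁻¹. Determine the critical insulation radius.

For a sphere, r_cr = 2k_ins/h = 2·0.222/8.29 = 0.0536 m = 5.36 cm

r_cr = 5.36 cm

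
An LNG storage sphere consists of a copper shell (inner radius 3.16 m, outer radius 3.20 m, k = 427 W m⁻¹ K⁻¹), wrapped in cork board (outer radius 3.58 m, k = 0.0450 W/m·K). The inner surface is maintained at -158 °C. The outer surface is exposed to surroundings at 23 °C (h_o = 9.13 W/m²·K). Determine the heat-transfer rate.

Q = 3.05 kW

Series thermal resistances, inner to outer:
  R_copper = (1/3.16 − 1/3.20)/(4πk) = 0.003956/(4π·427) = 7.372×10^-7 K/W
  R_cork board = (1/3.20 − 1/3.58)/(4πk) = 0.03317/(4π·0.0450) = 0.05866 K/W
  R_conv,out = 1/(4πr²h) = 1/(4π·3.58²·9.13) = 6.801×10^-4 K/W
ΣR = 7.372×10^-7 + 0.05866 + 6.801×10^-4 = 0.05934 K/W
Q = ΔT/ΣR = (-158 °C − 23 °C)/0.05934 = -3050 W
(Negative Q ⇒ heat flows inward; heat gain = 3050 W.)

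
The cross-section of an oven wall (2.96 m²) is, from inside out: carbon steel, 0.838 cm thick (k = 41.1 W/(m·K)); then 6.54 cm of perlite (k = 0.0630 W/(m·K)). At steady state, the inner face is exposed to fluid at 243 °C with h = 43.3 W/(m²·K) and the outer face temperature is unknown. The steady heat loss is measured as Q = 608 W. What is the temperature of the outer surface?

Sum the resistances:
  R_conv,in = 1/(hA) = 1/(43.3·2.96) = 0.007802 K/W
  R_carbon steel = L/(kA) = 0.00838/(41.1·2.96) = 6.888×10^-5 K/W
  R_perlite = L/(kA) = 0.0654/(0.0630·2.96) = 0.3507 K/W
ΣR = 0.3586 K/W
ΔT = Q·ΣR = 608 × 0.3586 = 218.0 K
Heat flows outward, so T_out = T_in − ΔT = 243 − 218.0 = 25.0 °C

T_out = 25.0 °C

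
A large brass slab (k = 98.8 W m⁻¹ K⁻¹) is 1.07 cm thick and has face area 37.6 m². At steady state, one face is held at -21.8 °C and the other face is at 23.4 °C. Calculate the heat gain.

Q = kA·ΔT/L = 98.8 × 37.6 × |-21.8 °C − 23.4 °C| / 0.0107 = 1.57×10^7 W

Q = 15700 kW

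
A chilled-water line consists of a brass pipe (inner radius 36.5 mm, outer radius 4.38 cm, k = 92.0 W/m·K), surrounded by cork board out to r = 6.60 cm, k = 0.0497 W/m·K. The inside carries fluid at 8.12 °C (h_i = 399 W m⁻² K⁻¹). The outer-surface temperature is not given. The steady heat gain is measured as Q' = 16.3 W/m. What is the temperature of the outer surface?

T_out = 29.7 °C

Sum the resistances:
  R'_conv,in = 1/(2πr h) = 1/(2π·0.0365·399) = 0.01093 m·K/W
  R'_brass = ln(0.0438/0.0365)/(2πk) = 0.1823/(2π·92.0) = 3.154×10^-4 m·K/W
  R'_cork board = ln(0.0660/0.0438)/(2πk) = 0.4100/(2π·0.0497) = 1.313 m·K/W
ΣR = 1.324 m·K/W
ΔT = Q'·ΣR = 16.3 × 1.324 = 21.58 K
Heat flows inward, so T_out = T_in + ΔT = 8.12 + 21.58 = 29.7 °C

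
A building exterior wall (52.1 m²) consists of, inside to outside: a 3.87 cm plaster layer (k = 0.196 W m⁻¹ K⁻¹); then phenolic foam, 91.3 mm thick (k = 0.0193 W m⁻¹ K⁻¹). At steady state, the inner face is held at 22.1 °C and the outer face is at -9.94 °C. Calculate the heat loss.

Series thermal resistances, inner to outer:
  R_plaster = L/(kA) = 0.0387/(0.196·52.1) = 0.003790 K/W
  R_phenolic foam = L/(kA) = 0.0913/(0.0193·52.1) = 0.09080 K/W
ΣR = 0.003790 + 0.09080 = 0.09459 K/W
Q = ΔT/ΣR = (22.1 °C − -9.94 °C)/0.09459 = 339 W

Q = 339 W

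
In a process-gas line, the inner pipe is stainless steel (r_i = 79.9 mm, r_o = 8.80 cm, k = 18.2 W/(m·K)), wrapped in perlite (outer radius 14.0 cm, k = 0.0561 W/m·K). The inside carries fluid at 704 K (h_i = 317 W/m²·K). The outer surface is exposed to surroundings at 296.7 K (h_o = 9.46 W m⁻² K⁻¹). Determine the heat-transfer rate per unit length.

Treat each layer as a resistance in series:
  R'_conv,in = 1/(2πr h) = 1/(2π·0.0799·317) = 0.006284 m·K/W
  R'_stainless steel = ln(0.0880/0.0799)/(2πk) = 0.09656/(2π·18.2) = 8.444×10^-4 m·K/W
  R'_perlite = ln(0.140/0.0880)/(2πk) = 0.4643/(2π·0.0561) = 1.317 m·K/W
  R'_conv,out = 1/(2πr h) = 1/(2π·0.140·9.46) = 0.1202 m·K/W
ΣR = 0.006284 + 8.444×10^-4 + 1.317 + 0.1202 = 1.444 m·K/W
Q' = ΔT/ΣR = (704 K − 296.7 K)/1.444 = 282 W/m

Q' = 282 W/m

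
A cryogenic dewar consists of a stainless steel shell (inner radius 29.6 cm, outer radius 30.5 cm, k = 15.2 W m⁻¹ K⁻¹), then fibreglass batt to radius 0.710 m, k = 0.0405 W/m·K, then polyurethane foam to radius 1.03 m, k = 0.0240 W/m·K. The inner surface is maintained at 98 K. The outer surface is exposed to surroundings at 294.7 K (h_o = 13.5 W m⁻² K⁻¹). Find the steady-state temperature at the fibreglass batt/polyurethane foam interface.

T = 238.9 K

Resistance network (inner→outer):
  R_stainless steel = (1/0.296 − 1/0.305)/(4πk) = 0.09969/(4π·15.2) = 5.219×10^-4 K/W
  R_fibreglass batt = (1/0.305 − 1/0.710)/(4πk) = 1.870/(4π·0.0405) = 3.675 K/W
  R_polyurethane foam = (1/0.710 − 1/1.03)/(4πk) = 0.4376/(4π·0.0240) = 1.451 K/W
  R_conv,out = 1/(4πr²h) = 1/(4π·1.03²·13.5) = 0.005556 K/W
ΣR = 5.219×10^-4 + 3.675 + 1.451 + 0.005556 = 5.132 K/W
Q = ΔT/ΣR = (98 K − 294.7 K)/5.132 = -38.33 W
From the inner boundary to the fibreglass batt/polyurethane foam interface, ΣR_partial = 3.676 K/W.
T_interface = T_in − Q·ΣR_partial = 98 K − (-38.33)(3.676) = 238.9 K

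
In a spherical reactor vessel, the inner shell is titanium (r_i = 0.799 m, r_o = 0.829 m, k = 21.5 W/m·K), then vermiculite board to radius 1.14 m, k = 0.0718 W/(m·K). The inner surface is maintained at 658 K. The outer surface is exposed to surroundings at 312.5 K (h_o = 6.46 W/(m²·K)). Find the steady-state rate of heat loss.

Treat each layer as a resistance in series:
  R_titanium = (1/0.799 − 1/0.829)/(4πk) = 0.04529/(4π·21.5) = 1.676×10^-4 K/W
  R_vermiculite board = (1/0.829 − 1/1.14)/(4πk) = 0.3291/(4π·0.0718) = 0.3647 K/W
  R_conv,out = 1/(4πr²h) = 1/(4π·1.14²·6.46) = 0.009479 K/W
ΣR = 1.676×10^-4 + 0.3647 + 0.009479 = 0.3743 K/W
Q = ΔT/ΣR = (658 K − 312.5 K)/0.3743 = 923 W

Q = 923 W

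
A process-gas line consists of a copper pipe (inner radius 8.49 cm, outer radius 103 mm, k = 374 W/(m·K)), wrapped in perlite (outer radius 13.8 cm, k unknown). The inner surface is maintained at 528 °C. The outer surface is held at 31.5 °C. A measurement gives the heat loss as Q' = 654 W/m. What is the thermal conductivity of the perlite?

ΣR = ΔT/Q' = |528 − 31.5|/654 = 0.7592 m·K/W
Known resistances:
  R'_copper = ln(0.103/0.0849)/(2πk) = 0.1933/(2π·374) = 8.224×10^-5 m·K/W
R_perlite = ΣR − ΣR_known = 0.7592 − 8.224×10^-5 = 0.7591 m·K/W
ln(r₂/r₁)/(2πk) = 0.7591 ⇒ k = 0.2925/(2π·0.7591) = 0.0613 W/m·K

k = 0.0613 W/m·K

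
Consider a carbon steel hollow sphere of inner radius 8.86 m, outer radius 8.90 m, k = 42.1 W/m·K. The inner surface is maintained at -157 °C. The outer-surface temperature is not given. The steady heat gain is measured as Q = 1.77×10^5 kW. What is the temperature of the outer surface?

Series resistances:
  R_carbon steel = (1/8.86 − 1/8.90)/(4πk) = 5.073×10^-4/(4π·42.1) = 9.588×10^-7 K/W
ΣR = 9.588×10^-7 K/W
ΔT = Q·ΣR = 1.77×10^8 × 9.588×10^-7 = 169.7 K
Heat flows inward, so T_out = T_in + ΔT = -157 + 169.7 = 12.7 °C

T_out = 12.7 °C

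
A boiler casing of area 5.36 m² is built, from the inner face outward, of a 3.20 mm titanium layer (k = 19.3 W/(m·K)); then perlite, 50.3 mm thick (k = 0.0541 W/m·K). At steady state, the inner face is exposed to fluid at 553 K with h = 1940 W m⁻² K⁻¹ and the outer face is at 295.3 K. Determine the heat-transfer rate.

Resistance network (inner→outer):
  R_conv,in = 1/(hA) = 1/(1940·5.36) = 9.617×10^-5 K/W
  R_titanium = L/(kA) = 0.00320/(19.3·5.36) = 3.093×10^-5 K/W
  R_perlite = L/(kA) = 0.0503/(0.0541·5.36) = 0.1735 K/W
ΣR = 9.617×10^-5 + 3.093×10^-5 + 0.1735 = 0.1736 K/W
Q = ΔT/ΣR = (553 K − 295.3 K)/0.1736 = 1480 W

Q = 1480 W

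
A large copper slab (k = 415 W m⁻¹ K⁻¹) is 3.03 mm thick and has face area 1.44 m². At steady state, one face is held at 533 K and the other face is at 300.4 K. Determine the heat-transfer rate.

Q = kA·ΔT/L = 415 × 1.44 × |533 K − 300.4 K| / 0.00303 = 4.59×10^7 W

Q = 45900 kW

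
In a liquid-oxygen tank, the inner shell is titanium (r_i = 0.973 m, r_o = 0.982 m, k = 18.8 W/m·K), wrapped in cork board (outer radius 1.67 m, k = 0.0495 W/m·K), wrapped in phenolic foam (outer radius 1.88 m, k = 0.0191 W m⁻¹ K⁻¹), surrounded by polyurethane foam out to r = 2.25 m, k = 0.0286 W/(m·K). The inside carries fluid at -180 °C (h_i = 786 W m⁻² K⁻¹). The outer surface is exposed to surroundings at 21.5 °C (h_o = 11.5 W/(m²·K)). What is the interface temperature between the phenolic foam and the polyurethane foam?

T = -19.7 °C

Series thermal resistances, inner to outer:
  R_conv,in = 1/(4πr²h) = 1/(4π·0.973²·786) = 1.069×10^-4 K/W
  R_titanium = (1/0.973 − 1/0.982)/(4πk) = 0.009419/(4π·18.8) = 3.987×10^-5 K/W
  R_cork board = (1/0.982 − 1/1.67)/(4πk) = 0.4195/(4π·0.0495) = 0.6744 K/W
  R_phenolic foam = (1/1.67 − 1/1.88)/(4πk) = 0.06689/(4π·0.0191) = 0.2787 K/W
  R_polyurethane foam = (1/1.88 − 1/2.25)/(4πk) = 0.08747/(4π·0.0286) = 0.2434 K/W
  R_conv,out = 1/(4πr²h) = 1/(4π·2.25²·11.5) = 0.001367 K/W
ΣR = 1.069×10^-4 + 3.987×10^-5 + 0.6744 + 0.2787 + 0.2434 + 0.001367 = 1.198 K/W
Q = ΔT/ΣR = (-180 °C − 21.5 °C)/1.198 = -168.2 W
From the inner boundary to the phenolic foam/polyurethane foam interface, ΣR_partial = 0.9532 K/W.
T_interface = T_in − Q·ΣR_partial = -180 °C − (-168.2)(0.9532) = -19.7 °C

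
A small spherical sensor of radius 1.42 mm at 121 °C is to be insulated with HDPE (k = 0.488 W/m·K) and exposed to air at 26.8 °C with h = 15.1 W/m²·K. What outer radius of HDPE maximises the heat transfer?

For a sphere, r_cr = 2k_ins/h = 2·0.488/15.1 = 0.0646 m = 6.46 cm

r_cr = 6.46 cm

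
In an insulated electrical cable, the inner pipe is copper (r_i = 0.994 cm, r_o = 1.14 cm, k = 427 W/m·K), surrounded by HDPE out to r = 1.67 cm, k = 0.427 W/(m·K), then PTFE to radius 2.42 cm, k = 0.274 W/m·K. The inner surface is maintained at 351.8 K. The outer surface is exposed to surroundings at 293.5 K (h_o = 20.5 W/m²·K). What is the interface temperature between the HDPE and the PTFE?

Resistance network (inner→outer):
  R'_copper = ln(0.0114/0.00994)/(2πk) = 0.1370/(2π·427) = 5.108×10^-5 m·K/W
  R'_HDPE = ln(0.0167/0.0114)/(2πk) = 0.3818/(2π·0.427) = 0.1423 m·K/W
  R'_PTFE = ln(0.0242/0.0167)/(2πk) = 0.3709/(2π·0.274) = 0.2155 m·K/W
  R'_conv,out = 1/(2πr h) = 1/(2π·0.0242·20.5) = 0.3208 m·K/W
ΣR = 5.108×10^-5 + 0.1423 + 0.2155 + 0.3208 = 0.6787 m·K/W
Q' = ΔT/ΣR = (351.8 K − 293.5 K)/0.6787 = 85.90 W/m
From the inner boundary to the HDPE/PTFE interface, ΣR_partial = 0.1424 m·K/W.
T_interface = T_in − Q'·ΣR_partial = 351.8 K − (85.90)(0.1424) = 339.6 K

T = 339.6 K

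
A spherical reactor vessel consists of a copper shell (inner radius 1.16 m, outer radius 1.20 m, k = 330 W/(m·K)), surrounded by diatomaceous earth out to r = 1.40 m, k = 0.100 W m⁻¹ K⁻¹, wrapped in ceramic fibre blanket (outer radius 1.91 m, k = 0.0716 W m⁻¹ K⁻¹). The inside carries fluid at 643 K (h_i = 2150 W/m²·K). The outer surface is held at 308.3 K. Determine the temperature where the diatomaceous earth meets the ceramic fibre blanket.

T = 540 K

Treat each layer as a resistance in series:
  R_conv,in = 1/(4πr²h) = 1/(4π·1.16²·2150) = 2.751×10^-5 K/W
  R_copper = (1/1.16 − 1/1.20)/(4πk) = 0.02874/(4π·330) = 6.929×10^-6 K/W
  R_diatomaceous earth = (1/1.20 − 1/1.40)/(4πk) = 0.1190/(4π·0.100) = 0.09474 K/W
  R_ceramic fibre blanket = (1/1.40 − 1/1.91)/(4πk) = 0.1907/(4π·0.0716) = 0.2120 K/W
ΣR = 2.751×10^-5 + 6.929×10^-6 + 0.09474 + 0.2120 = 0.3068 K/W
Q = ΔT/ΣR = (643 K − 308.3 K)/0.3068 = 1091 W
From the inner boundary to the diatomaceous earth/ceramic fibre blanket interface, ΣR_partial = 0.09477 K/W.
T_interface = T_in − Q·ΣR_partial = 643 K − (1091)(0.09477) = 540 K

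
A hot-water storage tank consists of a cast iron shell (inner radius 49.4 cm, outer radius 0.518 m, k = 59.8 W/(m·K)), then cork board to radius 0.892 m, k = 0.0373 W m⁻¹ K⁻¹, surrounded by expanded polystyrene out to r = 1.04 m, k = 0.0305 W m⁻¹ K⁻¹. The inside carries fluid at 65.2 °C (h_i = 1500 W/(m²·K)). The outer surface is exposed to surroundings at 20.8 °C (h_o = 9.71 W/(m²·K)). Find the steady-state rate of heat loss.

Treat each layer as a resistance in series:
  R_conv,in = 1/(4πr²h) = 1/(4π·0.494²·1500) = 2.174×10^-4 K/W
  R_cast iron = (1/0.494 − 1/0.518)/(4πk) = 0.09379/(4π·59.8) = 1.248×10^-4 K/W
  R_cork board = (1/0.518 − 1/0.892)/(4πk) = 0.8094/(4π·0.0373) = 1.727 K/W
  R_expanded polystyrene = (1/0.892 − 1/1.04)/(4πk) = 0.1595/(4π·0.0305) = 0.4162 K/W
  R_conv,out = 1/(4πr²h) = 1/(4π·1.04²·9.71) = 0.007577 K/W
ΣR = 2.174×10^-4 + 1.248×10^-4 + 1.727 + 0.4162 + 0.007577 = 2.151 K/W
Q = ΔT/ΣR = (65.2 °C − 20.8 °C)/2.151 = 20.6 W

Q = 20.6 W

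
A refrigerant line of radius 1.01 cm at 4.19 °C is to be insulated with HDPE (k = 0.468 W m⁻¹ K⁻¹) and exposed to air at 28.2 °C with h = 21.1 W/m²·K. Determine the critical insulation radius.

For a cylinder, r_cr = k_ins/h = 0.468/21.1 = 0.0222 m = 2.22 cm

r_cr = 2.22 cm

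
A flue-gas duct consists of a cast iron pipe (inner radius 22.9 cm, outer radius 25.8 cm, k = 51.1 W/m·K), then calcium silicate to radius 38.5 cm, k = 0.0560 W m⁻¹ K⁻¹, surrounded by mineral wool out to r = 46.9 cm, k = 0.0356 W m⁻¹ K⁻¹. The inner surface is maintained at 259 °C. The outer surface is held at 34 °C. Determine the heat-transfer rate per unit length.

Treat each layer as a resistance in series:
  R'_cast iron = ln(0.258/0.229)/(2πk) = 0.1192/(2π·51.1) = 3.714×10^-4 m·K/W
  R'_calcium silicate = ln(0.385/0.258)/(2πk) = 0.4003/(2π·0.0560) = 1.138 m·K/W
  R'_mineral wool = ln(0.469/0.385)/(2πk) = 0.1974/(2π·0.0356) = 0.8823 m·K/W
ΣR = 3.714×10^-4 + 1.138 + 0.8823 = 2.021 m·K/W
Q' = ΔT/ΣR = (259 °C − 34 °C)/2.021 = 111 W/m

Q' = 111 W/m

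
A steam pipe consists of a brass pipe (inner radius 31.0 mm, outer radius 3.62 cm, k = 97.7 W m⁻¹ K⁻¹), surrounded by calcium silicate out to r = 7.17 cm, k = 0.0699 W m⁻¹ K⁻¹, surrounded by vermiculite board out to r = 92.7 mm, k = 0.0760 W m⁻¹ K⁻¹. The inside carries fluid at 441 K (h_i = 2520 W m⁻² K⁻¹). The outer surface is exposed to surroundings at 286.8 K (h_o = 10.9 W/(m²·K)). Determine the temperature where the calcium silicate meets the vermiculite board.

Treat each layer as a resistance in series:
  R'_conv,in = 1/(2πr h) = 1/(2π·0.0310·2520) = 0.002037 m·K/W
  R'_brass = ln(0.0362/0.0310)/(2πk) = 0.1551/(2π·97.7) = 2.526×10^-4 m·K/W
  R'_calcium silicate = ln(0.0717/0.0362)/(2πk) = 0.6834/(2π·0.0699) = 1.556 m·K/W
  R'_vermiculite board = ln(0.0927/0.0717)/(2πk) = 0.2569/(2π·0.0760) = 0.5379 m·K/W
  R'_conv,out = 1/(2πr h) = 1/(2π·0.0927·10.9) = 0.1575 m·K/W
ΣR = 0.002037 + 2.526×10^-4 + 1.556 + 0.5379 + 0.1575 = 2.254 m·K/W
Q' = ΔT/ΣR = (441 K − 286.8 K)/2.254 = 68.41 W/m
From the inner boundary to the calcium silicate/vermiculite board interface, ΣR_partial = 1.558 m·K/W.
T_interface = T_in − Q'·ΣR_partial = 441 K − (68.41)(1.558) = 334.4 K

T = 334.4 K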